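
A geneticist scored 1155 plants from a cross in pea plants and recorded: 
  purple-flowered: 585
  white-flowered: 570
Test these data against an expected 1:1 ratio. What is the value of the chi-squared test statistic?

Expected counts for N = 1155 under a 1:1 ratio (total parts = 2):
  purple-flowered: 1155 × 1/2 = 577.5
  white-flowered: 1155 × 1/2 = 577.5
χ² = Σ (O − E)² / E
  purple-flowered: (585 − 577.5)² / 577.5 = 0.0974
  white-flowered: (570 − 577.5)² / 577.5 = 0.0974
χ² = 0.0974 + 0.0974 = 0.1948 ≈ 0.195

0.195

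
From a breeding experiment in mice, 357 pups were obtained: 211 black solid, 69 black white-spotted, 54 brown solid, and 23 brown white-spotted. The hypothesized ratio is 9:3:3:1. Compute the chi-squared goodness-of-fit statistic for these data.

3.102

The 9:3:3:1 ratio has 16 parts, so with N = 357 the expected counts are:
  black solid: 357 × 9/16 = 200.8125
  black white-spotted: 357 × 3/16 = 66.9375
  brown solid: 357 × 3/16 = 66.9375
  brown white-spotted: 357 × 1/16 = 22.3125
χ² = Σ (O − E)² / E
  black solid: (211 − 200.8125)² / 200.8125 = 0.5168
  black white-spotted: (69 − 66.9375)² / 66.9375 = 0.0636
  brown solid: (54 − 66.9375)² / 66.9375 = 2.5005
  brown white-spotted: (23 − 22.3125)² / 22.3125 = 0.0212
χ² = 0.5168 + 0.0636 + 2.5005 + 0.0212 = 3.1021 ≈ 3.102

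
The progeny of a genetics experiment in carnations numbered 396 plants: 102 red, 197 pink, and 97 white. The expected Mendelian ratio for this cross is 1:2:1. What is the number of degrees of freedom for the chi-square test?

A goodness-of-fit test with 3 phenotype classes has df = 3 − 1 = 2.

2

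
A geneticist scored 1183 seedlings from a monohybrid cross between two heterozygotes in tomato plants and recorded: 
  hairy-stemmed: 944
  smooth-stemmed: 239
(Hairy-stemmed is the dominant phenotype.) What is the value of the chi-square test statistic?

For a monohybrid cross between heterozygotes with complete dominance, the expected phenotypic ratio is 3:1.
Under the 3:1 hypothesis (Σ ratio = 4, N = 1183):
  hairy-stemmed: 1183 × 3/4 = 887.25
  smooth-stemmed: 1183 × 1/4 = 295.75
χ² = Σ (O − E)² / E
  hairy-stemmed: (944 − 887.25)² / 887.25 = 3.6298
  smooth-stemmed: (239 − 295.75)² / 295.75 = 10.8895
χ² = 3.6298 + 10.8895 = 14.5193 ≈ 14.519

14.519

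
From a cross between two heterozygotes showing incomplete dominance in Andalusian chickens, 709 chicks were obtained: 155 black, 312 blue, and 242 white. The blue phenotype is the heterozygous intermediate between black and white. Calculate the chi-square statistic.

31.542

With incomplete dominance, a heterozygote × heterozygote cross gives a 1:2:1 phenotypic ratio.
Expected counts for N = 709 under a 1:2:1 ratio (total parts = 4):
  black: 709 × 1/4 = 177.25
  blue: 709 × 2/4 = 354.5
  white: 709 × 1/4 = 177.25
χ² = Σ (O − E)² / E
  black: (155 − 177.25)² / 177.25 = 2.7930
  blue: (312 − 354.5)² / 354.5 = 5.0952
  white: (242 − 177.25)² / 177.25 = 23.6534
χ² = 2.7930 + 5.0952 + 23.6534 = 31.5416 ≈ 31.542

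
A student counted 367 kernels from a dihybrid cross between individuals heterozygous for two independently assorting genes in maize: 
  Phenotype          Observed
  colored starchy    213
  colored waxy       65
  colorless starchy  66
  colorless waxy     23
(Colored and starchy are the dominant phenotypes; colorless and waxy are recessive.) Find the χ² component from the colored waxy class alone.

A dihybrid F₂ with independent assortment and complete dominance at both loci gives a 9:3:3:1 phenotypic ratio.
Expected counts for N = 367 under a 9:3:3:1 ratio (total parts = 16):
  colored starchy: 367 × 9/16 = 206.4375
  colored waxy: 367 × 3/16 = 68.8125
  colorless starchy: 367 × 3/16 = 68.8125
  colorless waxy: 367 × 1/16 = 22.9375
Contribution of colored waxy: (65 − 68.8125)² / 68.8125 = 0.2112

0.211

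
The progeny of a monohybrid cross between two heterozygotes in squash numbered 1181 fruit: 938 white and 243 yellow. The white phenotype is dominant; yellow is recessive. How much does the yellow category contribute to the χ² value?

9.247

For a monohybrid cross between heterozygotes with complete dominance, the expected phenotypic ratio is 3:1.
Total ratio parts = 4. Expected numbers out of 1181:
  white: 1181 × 3/4 = 885.75
  yellow: 1181 × 1/4 = 295.25
Contribution of yellow: (243 − 295.25)² / 295.25 = 9.2466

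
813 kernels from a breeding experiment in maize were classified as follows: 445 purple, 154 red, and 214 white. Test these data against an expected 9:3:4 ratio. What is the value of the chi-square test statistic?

0.916

Expected counts for N = 813 under a 9:3:4 ratio (total parts = 16):
  purple: 813 × 9/16 = 457.3125
  red: 813 × 3/16 = 152.4375
  white: 813 × 4/16 = 203.25
χ² = Σ (O − E)² / E
  purple: (445 − 457.3125)² / 457.3125 = 0.3315
  red: (154 − 152.4375)² / 152.4375 = 0.0160
  white: (214 − 203.25)² / 203.25 = 0.5686
χ² = 0.3315 + 0.0160 + 0.5686 = 0.9161 ≈ 0.916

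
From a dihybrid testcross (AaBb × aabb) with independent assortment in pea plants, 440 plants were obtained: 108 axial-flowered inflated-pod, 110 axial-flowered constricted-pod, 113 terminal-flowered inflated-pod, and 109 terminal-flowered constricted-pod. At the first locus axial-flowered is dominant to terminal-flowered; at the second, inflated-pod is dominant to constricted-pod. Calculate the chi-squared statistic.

A dihybrid testcross with independent assortment gives a 1:1:1:1 ratio.
Total ratio parts = 4. Expected numbers out of 440:
  axial-flowered inflated-pod: 440 × 1/4 = 110
  axial-flowered constricted-pod: 440 × 1/4 = 110
  terminal-flowered inflated-pod: 440 × 1/4 = 110
  terminal-flowered constricted-pod: 440 × 1/4 = 110
χ² = Σ (O − E)² / E
  axial-flowered inflated-pod: (108 − 110)² / 110 = 0.0364
  axial-flowered constricted-pod: (110 − 110)² / 110 = 0.0000
  terminal-flowered inflated-pod: (113 − 110)² / 110 = 0.0818
  terminal-flowered constricted-pod: (109 − 110)² / 110 = 0.0091
χ² = 0.0364 + 0.0000 + 0.0818 + 0.0091 = 0.1273 ≈ 0.127

0.127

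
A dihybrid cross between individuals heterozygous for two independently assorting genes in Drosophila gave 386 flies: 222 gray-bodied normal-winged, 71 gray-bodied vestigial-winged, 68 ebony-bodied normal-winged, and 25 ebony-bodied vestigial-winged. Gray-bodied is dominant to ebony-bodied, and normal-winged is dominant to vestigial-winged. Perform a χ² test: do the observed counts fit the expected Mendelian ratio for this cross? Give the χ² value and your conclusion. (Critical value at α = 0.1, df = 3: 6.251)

A dihybrid F₂ with independent assortment and complete dominance at both loci gives a 9:3:3:1 phenotypic ratio.
Total ratio parts = 16. Expected numbers out of 386:
  gray-bodied normal-winged: 386 × 9/16 = 217.125
  gray-bodied vestigial-winged: 386 × 3/16 = 72.375
  ebony-bodied normal-winged: 386 × 3/16 = 72.375
  ebony-bodied vestigial-winged: 386 × 1/16 = 24.125
χ² = Σ (O − E)² / E
  gray-bodied normal-winged: (222 − 217.125)² / 217.125 = 0.1095
  gray-bodied vestigial-winged: (71 − 72.375)² / 72.375 = 0.0261
  ebony-bodied normal-winged: (68 − 72.375)² / 72.375 = 0.2645
  ebony-bodied vestigial-winged: (25 − 24.125)² / 24.125 = 0.0317
χ² = 0.1095 + 0.0261 + 0.2645 + 0.0317 = 0.4318 ≈ 0.432
Degrees of freedom = 4 − 1 = 3; critical value at α = 0.1 is 6.251.
Since 0.432 < 6.251, we fail to reject the null hypothesis — the data are consistent with the 9:3:3:1 ratio.

0.432; consistent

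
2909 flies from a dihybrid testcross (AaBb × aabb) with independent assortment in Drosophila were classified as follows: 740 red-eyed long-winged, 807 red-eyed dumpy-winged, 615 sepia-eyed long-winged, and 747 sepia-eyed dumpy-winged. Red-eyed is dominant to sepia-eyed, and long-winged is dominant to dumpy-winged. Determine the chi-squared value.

26.831

A dihybrid testcross with independent assortment gives a 1:1:1:1 ratio.
Total ratio parts = 4. Expected numbers out of 2909:
  red-eyed long-winged: 2909 × 1/4 = 727.25
  red-eyed dumpy-winged: 2909 × 1/4 = 727.25
  sepia-eyed long-winged: 2909 × 1/4 = 727.25
  sepia-eyed dumpy-winged: 2909 × 1/4 = 727.25
χ² = Σ (O − E)² / E
  red-eyed long-winged: (740 − 727.25)² / 727.25 = 0.2235
  red-eyed dumpy-winged: (807 − 727.25)² / 727.25 = 8.7454
  sepia-eyed long-winged: (615 − 727.25)² / 727.25 = 17.3256
  sepia-eyed dumpy-winged: (747 − 727.25)² / 727.25 = 0.5364
χ² = 0.2235 + 8.7454 + 17.3256 + 0.5364 = 26.8309 ≈ 26.831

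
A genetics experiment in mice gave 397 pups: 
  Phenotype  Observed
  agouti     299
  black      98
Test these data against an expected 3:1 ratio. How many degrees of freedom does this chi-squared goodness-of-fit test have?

A goodness-of-fit test with 2 phenotype classes has df = 2 − 1 = 1.

1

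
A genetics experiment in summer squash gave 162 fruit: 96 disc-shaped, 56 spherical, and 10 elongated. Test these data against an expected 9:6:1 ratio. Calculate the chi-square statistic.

Total ratio parts = 16. Expected numbers out of 162:
  disc-shaped: 162 × 9/16 = 91.125
  spherical: 162 × 6/16 = 60.75
  elongated: 162 × 1/16 = 10.125
χ² = Σ (O − E)² / E
  disc-shaped: (96 − 91.125)² / 91.125 = 0.2608
  spherical: (56 − 60.75)² / 60.75 = 0.3714
  elongated: (10 − 10.125)² / 10.125 = 0.0015
χ² = 0.2608 + 0.3714 + 0.0015 = 0.6337 ≈ 0.634

0.634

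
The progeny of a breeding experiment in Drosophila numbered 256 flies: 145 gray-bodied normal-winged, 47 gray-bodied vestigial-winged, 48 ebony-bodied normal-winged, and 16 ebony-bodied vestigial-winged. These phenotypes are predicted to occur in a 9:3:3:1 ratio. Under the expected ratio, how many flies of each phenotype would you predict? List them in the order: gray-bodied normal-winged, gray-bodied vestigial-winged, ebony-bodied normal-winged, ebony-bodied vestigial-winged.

The 9:3:3:1 ratio has 16 parts, so with N = 256 the expected counts are:
  gray-bodied normal-winged: 256 × 9/16 = 144
  gray-bodied vestigial-winged: 256 × 3/16 = 48
  ebony-bodied normal-winged: 256 × 3/16 = 48
  ebony-bodied vestigial-winged: 256 × 1/16 = 16

144, 48, 48, 16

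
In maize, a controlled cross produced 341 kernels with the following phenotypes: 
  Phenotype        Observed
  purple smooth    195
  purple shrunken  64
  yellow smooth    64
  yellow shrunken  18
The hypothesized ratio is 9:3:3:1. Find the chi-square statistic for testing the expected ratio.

0.568

Expected counts for N = 341 under a 9:3:3:1 ratio (total parts = 16):
  purple smooth: 341 × 9/16 = 191.8125
  purple shrunken: 341 × 3/16 = 63.9375
  yellow smooth: 341 × 3/16 = 63.9375
  yellow shrunken: 341 × 1/16 = 21.3125
χ² = Σ (O − E)² / E
  purple smooth: (195 − 191.8125)² / 191.8125 = 0.0530
  purple shrunken: (64 − 63.9375)² / 63.9375 = 0.0001
  yellow smooth: (64 − 63.9375)² / 63.9375 = 0.0001
  yellow shrunken: (18 − 21.3125)² / 21.3125 = 0.5148
χ² = 0.0530 + 0.0001 + 0.0001 + 0.5148 = 0.568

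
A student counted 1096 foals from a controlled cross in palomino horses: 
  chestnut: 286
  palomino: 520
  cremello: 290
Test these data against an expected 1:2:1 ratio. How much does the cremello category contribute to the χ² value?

The 1:2:1 ratio has 4 parts, so with N = 1096 the expected counts are:
  chestnut: 1096 × 1/4 = 274
  palomino: 1096 × 2/4 = 548
  cremello: 1096 × 1/4 = 274
Contribution of cremello: (290 − 274)² / 274 = 0.9343

0.934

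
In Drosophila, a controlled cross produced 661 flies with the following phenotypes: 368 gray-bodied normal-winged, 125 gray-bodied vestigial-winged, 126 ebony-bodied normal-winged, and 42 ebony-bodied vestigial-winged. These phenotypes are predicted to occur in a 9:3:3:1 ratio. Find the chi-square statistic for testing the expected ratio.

0.094

Total ratio parts = 16. Expected numbers out of 661:
  gray-bodied normal-winged: 661 × 9/16 = 371.8125
  gray-bodied vestigial-winged: 661 × 3/16 = 123.9375
  ebony-bodied normal-winged: 661 × 3/16 = 123.9375
  ebony-bodied vestigial-winged: 661 × 1/16 = 41.3125
χ² = Σ (O − E)² / E
  gray-bodied normal-winged: (368 − 371.8125)² / 371.8125 = 0.0391
  gray-bodied vestigial-winged: (125 − 123.9375)² / 123.9375 = 0.0091
  ebony-bodied normal-winged: (126 − 123.9375)² / 123.9375 = 0.0343
  ebony-bodied vestigial-winged: (42 − 41.3125)² / 41.3125 = 0.0114
χ² = 0.0391 + 0.0091 + 0.0343 + 0.0114 = 0.0939 ≈ 0.094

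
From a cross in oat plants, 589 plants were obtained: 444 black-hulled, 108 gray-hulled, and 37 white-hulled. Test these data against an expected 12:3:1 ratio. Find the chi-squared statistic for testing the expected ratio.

0.066

The 12:3:1 ratio has 16 parts, so with N = 589 the expected counts are:
  black-hulled: 589 × 12/16 = 441.75
  gray-hulled: 589 × 3/16 = 110.4375
  white-hulled: 589 × 1/16 = 36.8125
χ² = Σ (O − E)² / E
  black-hulled: (444 − 441.75)² / 441.75 = 0.0115
  gray-hulled: (108 − 110.4375)² / 110.4375 = 0.0538
  white-hulled: (37 − 36.8125)² / 36.8125 = 0.0010
χ² = 0.0115 + 0.0538 + 0.0010 = 0.0663 ≈ 0.066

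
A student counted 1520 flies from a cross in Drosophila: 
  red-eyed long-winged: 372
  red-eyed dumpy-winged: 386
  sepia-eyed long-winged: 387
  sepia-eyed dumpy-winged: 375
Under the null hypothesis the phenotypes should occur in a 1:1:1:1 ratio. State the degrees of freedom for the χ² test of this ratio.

A goodness-of-fit test with 4 phenotype classes has df = 4 − 1 = 3.

3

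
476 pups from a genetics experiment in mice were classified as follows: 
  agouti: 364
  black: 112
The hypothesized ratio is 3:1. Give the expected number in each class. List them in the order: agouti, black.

357, 119

The 3:1 ratio has 4 parts, so with N = 476 the expected counts are:
  agouti: 476 × 3/4 = 357
  black: 476 × 1/4 = 119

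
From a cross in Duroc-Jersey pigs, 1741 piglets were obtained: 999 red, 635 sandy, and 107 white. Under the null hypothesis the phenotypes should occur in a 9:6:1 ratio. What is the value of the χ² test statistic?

0.915

Expected counts for N = 1741 under a 9:6:1 ratio (total parts = 16):
  red: 1741 × 9/16 = 979.3125
  sandy: 1741 × 6/16 = 652.875
  white: 1741 × 1/16 = 108.8125
χ² = Σ (O − E)² / E
  red: (999 − 979.3125)² / 979.3125 = 0.3958
  sandy: (635 − 652.875)² / 652.875 = 0.4894
  white: (107 − 108.8125)² / 108.8125 = 0.0302
χ² = 0.3958 + 0.4894 + 0.0302 = 0.9154 ≈ 0.915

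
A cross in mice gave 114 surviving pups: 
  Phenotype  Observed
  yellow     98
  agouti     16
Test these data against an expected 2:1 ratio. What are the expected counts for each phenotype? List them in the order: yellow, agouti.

The 2:1 ratio has 3 parts, so with N = 114 the expected counts are:
  yellow: 114 × 2/3 = 76
  agouti: 114 × 1/3 = 38

76, 38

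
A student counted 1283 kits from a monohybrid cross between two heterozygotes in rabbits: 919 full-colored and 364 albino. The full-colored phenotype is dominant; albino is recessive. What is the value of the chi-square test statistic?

For a monohybrid cross between heterozygotes with complete dominance, the expected phenotypic ratio is 3:1.
Under the 3:1 hypothesis (Σ ratio = 4, N = 1283):
  full-colored: 1283 × 3/4 = 962.25
  albino: 1283 × 1/4 = 320.75
χ² = Σ (O − E)² / E
  full-colored: (919 − 962.25)² / 962.25 = 1.9439
  albino: (364 − 320.75)² / 320.75 = 5.8318
χ² = 1.9439 + 5.8318 = 7.7757 ≈ 7.776

7.776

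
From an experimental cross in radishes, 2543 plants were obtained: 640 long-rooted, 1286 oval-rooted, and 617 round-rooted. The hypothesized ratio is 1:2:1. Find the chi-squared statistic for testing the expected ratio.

0.747

The 1:2:1 ratio has 4 parts, so with N = 2543 the expected counts are:
  long-rooted: 2543 × 1/4 = 635.75
  oval-rooted: 2543 × 2/4 = 1271.5
  round-rooted: 2543 × 1/4 = 635.75
χ² = Σ (O − E)² / E
  long-rooted: (640 − 635.75)² / 635.75 = 0.0284
  oval-rooted: (1286 − 1271.5)² / 1271.5 = 0.1654
  round-rooted: (617 − 635.75)² / 635.75 = 0.5530
χ² = 0.0284 + 0.1654 + 0.5530 = 0.7468 ≈ 0.747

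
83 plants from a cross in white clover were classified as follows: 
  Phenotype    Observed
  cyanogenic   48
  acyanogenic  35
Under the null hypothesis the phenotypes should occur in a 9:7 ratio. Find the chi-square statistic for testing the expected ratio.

0.084

Expected counts for N = 83 under a 9:7 ratio (total parts = 16):
  cyanogenic: 83 × 9/16 = 46.6875
  acyanogenic: 83 × 7/16 = 36.3125
χ² = Σ (O − E)² / E
  cyanogenic: (48 − 46.6875)² / 46.6875 = 0.0369
  acyanogenic: (35 − 36.3125)² / 36.3125 = 0.0474
χ² = 0.0369 + 0.0474 = 0.0843 ≈ 0.084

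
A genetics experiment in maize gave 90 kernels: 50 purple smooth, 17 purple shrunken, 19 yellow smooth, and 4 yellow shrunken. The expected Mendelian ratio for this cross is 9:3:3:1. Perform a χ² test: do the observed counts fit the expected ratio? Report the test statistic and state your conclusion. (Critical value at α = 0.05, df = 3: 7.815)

Expected counts for N = 90 under a 9:3:3:1 ratio (total parts = 16):
  purple smooth: 90 × 9/16 = 50.625
  purple shrunken: 90 × 3/16 = 16.875
  yellow smooth: 90 × 3/16 = 16.875
  yellow shrunken: 90 × 1/16 = 5.625
χ² = Σ (O − E)² / E
  purple smooth: (50 − 50.625)² / 50.625 = 0.0077
  purple shrunken: (17 − 16.875)² / 16.875 = 0.0009
  yellow smooth: (19 − 16.875)² / 16.875 = 0.2676
  yellow shrunken: (4 − 5.625)² / 5.625 = 0.4694
χ² = 0.0077 + 0.0009 + 0.2676 + 0.4694 = 0.7456 ≈ 0.746
Degrees of freedom = 4 − 1 = 3; critical value at α = 0.05 is 7.815.
Since 0.746 < 7.815, we fail to reject the null hypothesis — the data are consistent with the 9:3:3:1 ratio.

0.746; consistent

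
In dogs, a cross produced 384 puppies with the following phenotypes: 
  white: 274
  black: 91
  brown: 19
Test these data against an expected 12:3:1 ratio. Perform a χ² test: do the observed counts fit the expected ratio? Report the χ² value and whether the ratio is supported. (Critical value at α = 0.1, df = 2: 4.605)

Expected counts for N = 384 under a 12:3:1 ratio (total parts = 16):
  white: 384 × 12/16 = 288
  black: 384 × 3/16 = 72
  brown: 384 × 1/16 = 24
χ² = Σ (O − E)² / E
  white: (274 − 288)² / 288 = 0.6806
  black: (91 − 72)² / 72 = 5.0139
  brown: (19 − 24)² / 24 = 1.0417
χ² = 0.6806 + 5.0139 + 1.0417 = 6.7362 ≈ 6.736
Degrees of freedom = 3 − 1 = 2; critical value at α = 0.1 is 4.605.
Since 6.736 > 4.605, we reject the null hypothesis — the data do not fit the 12:3:1 ratio.

6.736; not consistent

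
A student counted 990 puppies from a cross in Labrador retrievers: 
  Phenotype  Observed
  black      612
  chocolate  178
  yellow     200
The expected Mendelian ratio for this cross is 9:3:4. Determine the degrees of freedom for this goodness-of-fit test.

2

A goodness-of-fit test with 3 phenotype classes has df = 3 − 1 = 2.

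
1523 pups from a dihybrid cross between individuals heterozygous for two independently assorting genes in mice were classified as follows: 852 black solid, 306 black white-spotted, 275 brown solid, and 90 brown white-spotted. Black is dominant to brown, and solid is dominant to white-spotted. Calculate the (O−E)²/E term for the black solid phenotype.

0.026

A dihybrid F₂ with independent assortment and complete dominance at both loci gives a 9:3:3:1 phenotypic ratio.
The 9:3:3:1 ratio has 16 parts, so with N = 1523 the expected counts are:
  black solid: 1523 × 9/16 = 856.6875
  black white-spotted: 1523 × 3/16 = 285.5625
  brown solid: 1523 × 3/16 = 285.5625
  brown white-spotted: 1523 × 1/16 = 95.1875
Contribution of black solid: (852 − 856.6875)² / 856.6875 = 0.0256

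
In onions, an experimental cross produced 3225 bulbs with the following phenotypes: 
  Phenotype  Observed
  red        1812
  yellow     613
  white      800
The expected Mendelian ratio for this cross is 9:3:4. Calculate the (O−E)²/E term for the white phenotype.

0.048

Total ratio parts = 16. Expected numbers out of 3225:
  red: 3225 × 9/16 = 1814.0625
  yellow: 3225 × 3/16 = 604.6875
  white: 3225 × 4/16 = 806.25
Contribution of white: (800 − 806.25)² / 806.25 = 0.0484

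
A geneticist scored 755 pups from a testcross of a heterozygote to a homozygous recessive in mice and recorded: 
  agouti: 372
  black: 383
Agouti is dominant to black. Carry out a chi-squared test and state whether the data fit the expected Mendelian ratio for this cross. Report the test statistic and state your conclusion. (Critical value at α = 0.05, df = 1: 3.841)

0.160; consistent

A testcross of a heterozygote (Aa × aa) gives a 1:1 phenotypic ratio.
Under the 1:1 hypothesis (Σ ratio = 2, N = 755):
  agouti: 755 × 1/2 = 377.5
  black: 755 × 1/2 = 377.5
χ² = Σ (O − E)² / E
  agouti: (372 − 377.5)² / 377.5 = 0.0801
  black: (383 − 377.5)² / 377.5 = 0.0801
χ² = 0.0801 + 0.0801 = 0.1602 ≈ 0.160
Degrees of freedom = 2 − 1 = 1; critical value at α = 0.05 is 3.841.
Since 0.160 < 3.841, we fail to reject the null hypothesis — the data are consistent with the 1:1 ratio.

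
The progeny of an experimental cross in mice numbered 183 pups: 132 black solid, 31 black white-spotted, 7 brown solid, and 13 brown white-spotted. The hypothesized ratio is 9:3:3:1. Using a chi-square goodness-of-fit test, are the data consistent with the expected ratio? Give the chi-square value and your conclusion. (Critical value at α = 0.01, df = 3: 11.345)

30.479; not consistent

Under the 9:3:3:1 hypothesis (Σ ratio = 16, N = 183):
  black solid: 183 × 9/16 = 102.9375
  black white-spotted: 183 × 3/16 = 34.3125
  brown solid: 183 × 3/16 = 34.3125
  brown white-spotted: 183 × 1/16 = 11.4375
χ² = Σ (O − E)² / E
  black solid: (132 − 102.9375)² / 102.9375 = 8.2053
  black white-spotted: (31 − 34.3125)² / 34.3125 = 0.3198
  brown solid: (7 − 34.3125)² / 34.3125 = 21.7406
  brown white-spotted: (13 − 11.4375)² / 11.4375 = 0.2135
χ² = 8.2053 + 0.3198 + 21.7406 + 0.2135 = 30.4792 ≈ 30.479
Degrees of freedom = 4 − 1 = 3; critical value at α = 0.01 is 11.345.
Since 30.479 > 11.345, we reject the null hypothesis — the data do not fit the 9:3:3:1 ratio.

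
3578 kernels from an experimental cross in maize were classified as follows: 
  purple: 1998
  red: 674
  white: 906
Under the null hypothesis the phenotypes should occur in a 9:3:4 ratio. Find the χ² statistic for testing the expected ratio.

The 9:3:4 ratio has 16 parts, so with N = 3578 the expected counts are:
  purple: 3578 × 9/16 = 2012.625
  red: 3578 × 3/16 = 670.875
  white: 3578 × 4/16 = 894.5
χ² = Σ (O − E)² / E
  purple: (1998 − 2012.625)² / 2012.625 = 0.1063
  red: (674 − 670.875)² / 670.875 = 0.0146
  white: (906 − 894.5)² / 894.5 = 0.1478
χ² = 0.1063 + 0.0146 + 0.1478 = 0.2687 ≈ 0.269

0.269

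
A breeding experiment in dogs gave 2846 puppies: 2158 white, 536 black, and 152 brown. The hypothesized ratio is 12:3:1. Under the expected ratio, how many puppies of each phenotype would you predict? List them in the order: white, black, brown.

The 12:3:1 ratio has 16 parts, so with N = 2846 the expected counts are:
  white: 2846 × 12/16 = 2134.5
  black: 2846 × 3/16 = 533.625
  brown: 2846 × 1/16 = 177.875

2134.5, 533.625, 177.875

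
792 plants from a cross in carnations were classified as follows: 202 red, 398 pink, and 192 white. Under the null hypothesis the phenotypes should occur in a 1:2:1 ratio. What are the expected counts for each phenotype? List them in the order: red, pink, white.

198, 396, 198

Total ratio parts = 4. Expected numbers out of 792:
  red: 792 × 1/4 = 198
  pink: 792 × 2/4 = 396
  white: 792 × 1/4 = 198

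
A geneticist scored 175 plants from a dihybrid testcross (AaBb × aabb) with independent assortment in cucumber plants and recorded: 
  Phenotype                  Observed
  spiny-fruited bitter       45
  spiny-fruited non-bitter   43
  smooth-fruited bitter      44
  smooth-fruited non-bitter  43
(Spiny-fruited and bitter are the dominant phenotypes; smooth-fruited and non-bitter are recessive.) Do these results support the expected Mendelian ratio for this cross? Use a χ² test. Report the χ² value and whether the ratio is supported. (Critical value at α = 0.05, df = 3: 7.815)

0.063; consistent

A dihybrid testcross with independent assortment gives a 1:1:1:1 ratio.
Total ratio parts = 4. Expected numbers out of 175:
  spiny-fruited bitter: 175 × 1/4 = 43.75
  spiny-fruited non-bitter: 175 × 1/4 = 43.75
  smooth-fruited bitter: 175 × 1/4 = 43.75
  smooth-fruited non-bitter: 175 × 1/4 = 43.75
χ² = Σ (O − E)² / E
  spiny-fruited bitter: (45 − 43.75)² / 43.75 = 0.0357
  spiny-fruited non-bitter: (43 − 43.75)² / 43.75 = 0.0129
  smooth-fruited bitter: (44 − 43.75)² / 43.75 = 0.0014
  smooth-fruited non-bitter: (43 − 43.75)² / 43.75 = 0.0129
χ² = 0.0357 + 0.0129 + 0.0014 + 0.0129 = 0.0629 ≈ 0.063
Degrees of freedom = 4 − 1 = 3; critical value at α = 0.05 is 7.815.
Since 0.063 < 7.815, we fail to reject the null hypothesis — the data are consistent with the 1:1:1:1 ratio.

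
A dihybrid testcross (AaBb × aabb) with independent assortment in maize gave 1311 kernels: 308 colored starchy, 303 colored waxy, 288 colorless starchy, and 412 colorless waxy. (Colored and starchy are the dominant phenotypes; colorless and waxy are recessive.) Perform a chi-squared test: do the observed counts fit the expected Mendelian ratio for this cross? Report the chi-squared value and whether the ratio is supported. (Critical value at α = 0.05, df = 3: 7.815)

29.537; not consistent

A dihybrid testcross with independent assortment gives a 1:1:1:1 ratio.
Total ratio parts = 4. Expected numbers out of 1311:
  colored starchy: 1311 × 1/4 = 327.75
  colored waxy: 1311 × 1/4 = 327.75
  colorless starchy: 1311 × 1/4 = 327.75
  colorless waxy: 1311 × 1/4 = 327.75
χ² = Σ (O − E)² / E
  colored starchy: (308 − 327.75)² / 327.75 = 1.1901
  colored waxy: (303 − 327.75)² / 327.75 = 1.8690
  colorless starchy: (288 − 327.75)² / 327.75 = 4.8209
  colorless waxy: (412 − 327.75)² / 327.75 = 21.6569
χ² = 1.1901 + 1.8690 + 4.8209 + 21.6569 = 29.5369 ≈ 29.537
Degrees of freedom = 4 − 1 = 3; critical value at α = 0.05 is 7.815.
Since 29.537 > 7.815, we reject the null hypothesis — the data do not fit the 1:1:1:1 ratio.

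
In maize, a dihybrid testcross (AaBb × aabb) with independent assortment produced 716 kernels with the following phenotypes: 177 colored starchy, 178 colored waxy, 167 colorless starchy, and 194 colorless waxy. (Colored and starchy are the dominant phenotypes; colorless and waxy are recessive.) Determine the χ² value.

2.089

A dihybrid testcross with independent assortment gives a 1:1:1:1 ratio.
The 1:1:1:1 ratio has 4 parts, so with N = 716 the expected counts are:
  colored starchy: 716 × 1/4 = 179
  colored waxy: 716 × 1/4 = 179
  colorless starchy: 716 × 1/4 = 179
  colorless waxy: 716 × 1/4 = 179
χ² = Σ (O − E)² / E
  colored starchy: (177 − 179)² / 179 = 0.0223
  colored waxy: (178 − 179)² / 179 = 0.0056
  colorless starchy: (167 − 179)² / 179 = 0.8045
  colorless waxy: (194 − 179)² / 179 = 1.2570
χ² = 0.0223 + 0.0056 + 0.8045 + 1.2570 = 2.0894 ≈ 2.089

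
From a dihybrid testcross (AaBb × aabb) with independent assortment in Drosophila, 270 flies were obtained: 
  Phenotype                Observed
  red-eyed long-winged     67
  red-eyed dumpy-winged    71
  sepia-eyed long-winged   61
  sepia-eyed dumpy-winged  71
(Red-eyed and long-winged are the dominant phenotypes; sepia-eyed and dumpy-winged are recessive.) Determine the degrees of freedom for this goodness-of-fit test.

3

A dihybrid testcross with independent assortment gives a 1:1:1:1 ratio.
A goodness-of-fit test with 4 phenotype classes has df = 4 − 1 = 3.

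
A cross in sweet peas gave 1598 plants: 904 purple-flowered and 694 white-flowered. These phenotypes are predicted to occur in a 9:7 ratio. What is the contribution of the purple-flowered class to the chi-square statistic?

0.029

The 9:7 ratio has 16 parts, so with N = 1598 the expected counts are:
  purple-flowered: 1598 × 9/16 = 898.875
  white-flowered: 1598 × 7/16 = 699.125
Contribution of purple-flowered: (904 − 898.875)² / 898.875 = 0.0292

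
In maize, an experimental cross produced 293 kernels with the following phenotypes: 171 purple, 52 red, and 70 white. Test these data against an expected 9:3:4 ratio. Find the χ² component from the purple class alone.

Expected counts for N = 293 under a 9:3:4 ratio (total parts = 16):
  purple: 293 × 9/16 = 164.8125
  red: 293 × 3/16 = 54.9375
  white: 293 × 4/16 = 73.25
Contribution of purple: (171 − 164.8125)² / 164.8125 = 0.2323

0.232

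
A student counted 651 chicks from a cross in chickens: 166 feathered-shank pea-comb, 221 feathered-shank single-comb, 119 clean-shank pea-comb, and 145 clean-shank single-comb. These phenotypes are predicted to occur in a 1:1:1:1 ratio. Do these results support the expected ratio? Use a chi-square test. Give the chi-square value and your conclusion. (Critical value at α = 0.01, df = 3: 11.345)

34.610; not consistent

Total ratio parts = 4. Expected numbers out of 651:
  feathered-shank pea-comb: 651 × 1/4 = 162.75
  feathered-shank single-comb: 651 × 1/4 = 162.75
  clean-shank pea-comb: 651 × 1/4 = 162.75
  clean-shank single-comb: 651 × 1/4 = 162.75
χ² = Σ (O − E)² / E
  feathered-shank pea-comb: (166 − 162.75)² / 162.75 = 0.0649
  feathered-shank single-comb: (221 − 162.75)² / 162.75 = 20.8483
  clean-shank pea-comb: (119 − 162.75)² / 162.75 = 11.7608
  clean-shank single-comb: (145 − 162.75)² / 162.75 = 1.9359
χ² = 0.0649 + 20.8483 + 11.7608 + 1.9359 = 34.6099 ≈ 34.610
Degrees of freedom = 4 − 1 = 3; critical value at α = 0.01 is 11.345.
Since 34.610 > 11.345, we reject the null hypothesis — the data do not fit the 1:1:1:1 ratio.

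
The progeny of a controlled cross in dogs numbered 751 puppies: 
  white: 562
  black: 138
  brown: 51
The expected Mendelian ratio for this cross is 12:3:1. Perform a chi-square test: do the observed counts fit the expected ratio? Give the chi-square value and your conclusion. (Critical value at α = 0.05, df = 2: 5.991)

0.411; consistent

Expected counts for N = 751 under a 12:3:1 ratio (total parts = 16):
  white: 751 × 12/16 = 563.25
  black: 751 × 3/16 = 140.8125
  brown: 751 × 1/16 = 46.9375
χ² = Σ (O − E)² / E
  white: (562 − 563.25)² / 563.25 = 0.0028
  black: (138 − 140.8125)² / 140.8125 = 0.0562
  brown: (51 − 46.9375)² / 46.9375 = 0.3516
χ² = 0.0028 + 0.0562 + 0.3516 = 0.4106 ≈ 0.411
Degrees of freedom = 3 − 1 = 2; critical value at α = 0.05 is 5.991.
Since 0.411 < 5.991, we fail to reject the null hypothesis — the data are consistent with the 12:3:1 ratio.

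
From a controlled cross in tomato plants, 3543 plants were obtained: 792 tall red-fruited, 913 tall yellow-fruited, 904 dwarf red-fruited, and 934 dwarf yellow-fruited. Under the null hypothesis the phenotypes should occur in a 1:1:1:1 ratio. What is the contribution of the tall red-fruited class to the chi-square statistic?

9.923

Total ratio parts = 4. Expected numbers out of 3543:
  tall red-fruited: 3543 × 1/4 = 885.75
  tall yellow-fruited: 3543 × 1/4 = 885.75
  dwarf red-fruited: 3543 × 1/4 = 885.75
  dwarf yellow-fruited: 3543 × 1/4 = 885.75
Contribution of tall red-fruited: (792 − 885.75)² / 885.75 = 9.9227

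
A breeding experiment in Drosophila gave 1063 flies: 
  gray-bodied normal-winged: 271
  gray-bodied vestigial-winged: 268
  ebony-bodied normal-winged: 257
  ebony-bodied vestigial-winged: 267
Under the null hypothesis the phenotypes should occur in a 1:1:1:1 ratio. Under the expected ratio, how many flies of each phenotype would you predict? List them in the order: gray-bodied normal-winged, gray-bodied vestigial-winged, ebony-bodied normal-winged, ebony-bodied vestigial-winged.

Expected counts for N = 1063 under a 1:1:1:1 ratio (total parts = 4):
  gray-bodied normal-winged: 1063 × 1/4 = 265.75
  gray-bodied vestigial-winged: 1063 × 1/4 = 265.75
  ebony-bodied normal-winged: 1063 × 1/4 = 265.75
  ebony-bodied vestigial-winged: 1063 × 1/4 = 265.75

265.75, 265.75, 265.75, 265.75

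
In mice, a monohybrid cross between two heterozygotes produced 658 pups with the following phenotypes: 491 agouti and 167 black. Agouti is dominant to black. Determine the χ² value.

0.051

For a monohybrid cross between heterozygotes with complete dominance, the expected phenotypic ratio is 3:1.
Expected counts for N = 658 under a 3:1 ratio (total parts = 4):
  agouti: 658 × 3/4 = 493.5
  black: 658 × 1/4 = 164.5
χ² = Σ (O − E)² / E
  agouti: (491 − 493.5)² / 493.5 = 0.0127
  black: (167 − 164.5)² / 164.5 = 0.0380
χ² = 0.0127 + 0.0380 = 0.0507 ≈ 0.051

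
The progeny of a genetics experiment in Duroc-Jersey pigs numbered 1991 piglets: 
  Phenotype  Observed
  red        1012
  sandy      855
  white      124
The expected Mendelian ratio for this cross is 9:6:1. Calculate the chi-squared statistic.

26.135

The 9:6:1 ratio has 16 parts, so with N = 1991 the expected counts are:
  red: 1991 × 9/16 = 1119.9375
  sandy: 1991 × 6/16 = 746.625
  white: 1991 × 1/16 = 124.4375
χ² = Σ (O − E)² / E
  red: (1012 − 1119.9375)² / 1119.9375 = 10.4028
  sandy: (855 − 746.625)² / 746.625 = 15.7310
  white: (124 − 124.4375)² / 124.4375 = 0.0015
χ² = 10.4028 + 15.7310 + 0.0015 = 26.1353 ≈ 26.135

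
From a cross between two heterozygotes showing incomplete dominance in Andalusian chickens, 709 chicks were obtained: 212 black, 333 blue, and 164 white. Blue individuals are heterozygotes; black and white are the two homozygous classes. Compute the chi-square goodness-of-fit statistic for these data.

With incomplete dominance, a heterozygote × heterozygote cross gives a 1:2:1 phenotypic ratio.
Total ratio parts = 4. Expected numbers out of 709:
  black: 709 × 1/4 = 177.25
  blue: 709 × 2/4 = 354.5
  white: 709 × 1/4 = 177.25
χ² = Σ (O − E)² / E
  black: (212 − 177.25)² / 177.25 = 6.8128
  blue: (333 − 354.5)² / 354.5 = 1.3039
  white: (164 − 177.25)² / 177.25 = 0.9905
χ² = 6.8128 + 1.3039 + 0.9905 = 9.1072 ≈ 9.107

9.107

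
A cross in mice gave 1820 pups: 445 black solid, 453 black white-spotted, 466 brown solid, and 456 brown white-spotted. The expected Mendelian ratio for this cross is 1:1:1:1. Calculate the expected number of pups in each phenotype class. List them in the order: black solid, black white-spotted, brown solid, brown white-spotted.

455, 455, 455, 455

Under the 1:1:1:1 hypothesis (Σ ratio = 4, N = 1820):
  black solid: 1820 × 1/4 = 455
  black white-spotted: 1820 × 1/4 = 455
  brown solid: 1820 × 1/4 = 455
  brown white-spotted: 1820 × 1/4 = 455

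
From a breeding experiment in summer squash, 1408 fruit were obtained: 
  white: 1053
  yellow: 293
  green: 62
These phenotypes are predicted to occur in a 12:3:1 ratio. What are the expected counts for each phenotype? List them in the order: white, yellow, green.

Total ratio parts = 16. Expected numbers out of 1408:
  white: 1408 × 12/16 = 1056
  yellow: 1408 × 3/16 = 264
  green: 1408 × 1/16 = 88

1056, 264, 88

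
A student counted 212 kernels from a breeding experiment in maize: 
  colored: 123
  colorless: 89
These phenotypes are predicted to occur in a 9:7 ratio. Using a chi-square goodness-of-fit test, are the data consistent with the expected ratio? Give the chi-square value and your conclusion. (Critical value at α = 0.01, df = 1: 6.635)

0.270; consistent

The 9:7 ratio has 16 parts, so with N = 212 the expected counts are:
  colored: 212 × 9/16 = 119.25
  colorless: 212 × 7/16 = 92.75
χ² = Σ (O − E)² / E
  colored: (123 − 119.25)² / 119.25 = 0.1179
  colorless: (89 − 92.75)² / 92.75 = 0.1516
χ² = 0.1179 + 0.1516 = 0.2695 ≈ 0.270
Degrees of freedom = 2 − 1 = 1; critical value at α = 0.01 is 6.635.
Since 0.270 < 6.635, we fail to reject the null hypothesis — the data are consistent with the 9:7 ratio.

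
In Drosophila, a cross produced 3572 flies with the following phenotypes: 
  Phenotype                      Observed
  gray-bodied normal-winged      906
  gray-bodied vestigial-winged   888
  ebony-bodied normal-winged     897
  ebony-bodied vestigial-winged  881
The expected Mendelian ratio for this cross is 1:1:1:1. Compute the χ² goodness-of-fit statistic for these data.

Expected counts for N = 3572 under a 1:1:1:1 ratio (total parts = 4):
  gray-bodied normal-winged: 3572 × 1/4 = 893
  gray-bodied vestigial-winged: 3572 × 1/4 = 893
  ebony-bodied normal-winged: 3572 × 1/4 = 893
  ebony-bodied vestigial-winged: 3572 × 1/4 = 893
χ² = Σ (O − E)² / E
  gray-bodied normal-winged: (906 − 893)² / 893 = 0.1892
  gray-bodied vestigial-winged: (888 − 893)² / 893 = 0.0280
  ebony-bodied normal-winged: (897 − 893)² / 893 = 0.0179
  ebony-bodied vestigial-winged: (881 − 893)² / 893 = 0.1613
χ² = 0.1892 + 0.0280 + 0.0179 + 0.1613 = 0.3964 ≈ 0.396

0.396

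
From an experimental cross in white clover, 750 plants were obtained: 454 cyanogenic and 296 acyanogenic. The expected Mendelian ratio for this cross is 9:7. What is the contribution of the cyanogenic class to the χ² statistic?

Expected counts for N = 750 under a 9:7 ratio (total parts = 16):
  cyanogenic: 750 × 9/16 = 421.875
  acyanogenic: 750 × 7/16 = 328.125
Contribution of cyanogenic: (454 − 421.875)² / 421.875 = 2.4463

2.446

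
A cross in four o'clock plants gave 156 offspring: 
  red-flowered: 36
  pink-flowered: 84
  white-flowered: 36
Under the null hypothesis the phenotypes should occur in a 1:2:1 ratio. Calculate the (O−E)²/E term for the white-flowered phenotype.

0.231

The 1:2:1 ratio has 4 parts, so with N = 156 the expected counts are:
  red-flowered: 156 × 1/4 = 39
  pink-flowered: 156 × 2/4 = 78
  white-flowered: 156 × 1/4 = 39
Contribution of white-flowered: (36 − 39)² / 39 = 0.2308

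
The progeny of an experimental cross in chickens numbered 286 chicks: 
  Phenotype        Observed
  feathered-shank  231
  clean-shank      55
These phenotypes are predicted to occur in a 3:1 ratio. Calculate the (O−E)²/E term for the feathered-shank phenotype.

Total ratio parts = 4. Expected numbers out of 286:
  feathered-shank: 286 × 3/4 = 214.5
  clean-shank: 286 × 1/4 = 71.5
Contribution of feathered-shank: (231 − 214.5)² / 214.5 = 1.2692

1.269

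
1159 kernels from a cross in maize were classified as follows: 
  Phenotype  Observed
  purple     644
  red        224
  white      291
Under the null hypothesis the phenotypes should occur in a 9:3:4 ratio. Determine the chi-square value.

Under the 9:3:4 hypothesis (Σ ratio = 16, N = 1159):
  purple: 1159 × 9/16 = 651.9375
  red: 1159 × 3/16 = 217.3125
  white: 1159 × 4/16 = 289.75
χ² = Σ (O − E)² / E
  purple: (644 − 651.9375)² / 651.9375 = 0.0966
  red: (224 − 217.3125)² / 217.3125 = 0.2058
  white: (291 − 289.75)² / 289.75 = 0.0054
χ² = 0.0966 + 0.2058 + 0.0054 = 0.3078 ≈ 0.308

0.308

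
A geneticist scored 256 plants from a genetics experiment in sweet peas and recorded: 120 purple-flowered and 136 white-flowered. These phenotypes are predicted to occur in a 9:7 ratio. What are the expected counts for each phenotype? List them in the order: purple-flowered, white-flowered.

144, 112

The 9:7 ratio has 16 parts, so with N = 256 the expected counts are:
  purple-flowered: 256 × 9/16 = 144
  white-flowered: 256 × 7/16 = 112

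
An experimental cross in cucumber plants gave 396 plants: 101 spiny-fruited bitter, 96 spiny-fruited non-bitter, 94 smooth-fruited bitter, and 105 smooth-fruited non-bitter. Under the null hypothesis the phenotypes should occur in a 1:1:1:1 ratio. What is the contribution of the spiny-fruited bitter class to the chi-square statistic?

Expected counts for N = 396 under a 1:1:1:1 ratio (total parts = 4):
  spiny-fruited bitter: 396 × 1/4 = 99
  spiny-fruited non-bitter: 396 × 1/4 = 99
  smooth-fruited bitter: 396 × 1/4 = 99
  smooth-fruited non-bitter: 396 × 1/4 = 99
Contribution of spiny-fruited bitter: (101 − 99)² / 99 = 0.0404

0.040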